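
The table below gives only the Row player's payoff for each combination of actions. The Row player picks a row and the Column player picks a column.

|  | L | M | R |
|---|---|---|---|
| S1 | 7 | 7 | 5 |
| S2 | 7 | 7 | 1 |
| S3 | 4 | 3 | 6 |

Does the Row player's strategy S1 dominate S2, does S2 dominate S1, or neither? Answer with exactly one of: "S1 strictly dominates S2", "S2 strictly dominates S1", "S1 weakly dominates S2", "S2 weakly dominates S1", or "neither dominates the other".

S1 weakly dominates S2

Compare S1 to S2 across each choice by the Column player: L: 7=7, M: 7=7, R: 5>1.
S1 is at least as good everywhere and strictly better somewhere (tied only at L, M), so S1 weakly but not strictly dominates S2.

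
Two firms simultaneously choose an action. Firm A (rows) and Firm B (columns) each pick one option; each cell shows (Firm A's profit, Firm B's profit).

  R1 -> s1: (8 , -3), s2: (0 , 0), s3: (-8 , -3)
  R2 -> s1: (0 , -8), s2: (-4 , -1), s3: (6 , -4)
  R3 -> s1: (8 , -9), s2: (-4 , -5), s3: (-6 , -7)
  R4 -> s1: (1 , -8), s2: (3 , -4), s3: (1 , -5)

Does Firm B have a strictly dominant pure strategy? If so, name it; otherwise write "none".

s2

s2 vs s1: R1: 0>-3, R2: -1>-8, R3: -5>-9, R4: -4>-8.
s2 vs s3: R1: 0>-3, R2: -1>-4, R3: -5>-7, R4: -4>-5.
s2 strictly beats every other strategy against every opponent action, so it is strictly dominant.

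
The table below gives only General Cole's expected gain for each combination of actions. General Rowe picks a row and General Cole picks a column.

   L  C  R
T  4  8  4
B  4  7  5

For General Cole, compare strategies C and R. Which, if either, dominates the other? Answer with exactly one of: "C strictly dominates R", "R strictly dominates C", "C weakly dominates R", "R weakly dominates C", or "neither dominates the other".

C's payoffs vs R's, by General Rowe's action — T: 8>4, B: 7>5.
Every comparison favours C, so C strictly dominates R.

C strictly dominates R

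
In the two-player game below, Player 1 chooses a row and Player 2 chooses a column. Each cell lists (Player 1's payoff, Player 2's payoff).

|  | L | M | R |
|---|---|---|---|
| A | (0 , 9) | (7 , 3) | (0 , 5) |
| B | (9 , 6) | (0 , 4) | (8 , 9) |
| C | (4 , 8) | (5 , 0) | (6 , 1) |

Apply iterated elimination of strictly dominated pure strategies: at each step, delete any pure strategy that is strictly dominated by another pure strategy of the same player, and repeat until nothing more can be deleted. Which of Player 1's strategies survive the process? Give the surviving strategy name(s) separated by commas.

B

Player 2's strategy M is strictly dominated by L (A: 9>3, B: 6>4, C: 8>0) and is removed.
Row A is eliminated: B beats it against every remaining column (L: 9>0, R: 8>0).
For Player 1, B strictly dominates C on the remaining columns (L: 9>4, R: 8>6); eliminate C.
For Player 2, R strictly dominates L on the remaining rows (B: 9>6); eliminate L.
Among the remaining strategies, none is strictly dominated by another pure strategy of the same player, so the elimination stops.
Surviving strategies — Player 1: {B}; Player 2: {R}.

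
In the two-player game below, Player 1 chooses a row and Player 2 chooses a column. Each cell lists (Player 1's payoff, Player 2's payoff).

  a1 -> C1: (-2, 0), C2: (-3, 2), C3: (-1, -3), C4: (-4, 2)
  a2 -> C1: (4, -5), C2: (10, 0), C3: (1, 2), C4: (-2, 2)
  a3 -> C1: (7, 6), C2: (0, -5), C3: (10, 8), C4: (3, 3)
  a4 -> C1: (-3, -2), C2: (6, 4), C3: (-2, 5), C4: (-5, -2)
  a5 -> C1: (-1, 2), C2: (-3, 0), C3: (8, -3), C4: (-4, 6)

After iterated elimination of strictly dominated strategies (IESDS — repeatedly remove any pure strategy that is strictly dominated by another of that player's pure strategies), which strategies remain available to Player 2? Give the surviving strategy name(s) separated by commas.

C3

Row a1 is eliminated: a2 beats it against every remaining column (C1: 4>-2, C2: 10>-3, C3: 1>-1, C4: -2>-4).
For Player 1, a2 strictly dominates a4 on the remaining columns (C1: 4>-3, C2: 10>6, C3: 1>-2, C4: -2>-5); eliminate a4.
Row a5 is eliminated: a3 beats it against every remaining column (C1: 7>-1, C2: 0>-3, C3: 10>8, C4: 3>-4).
Player 2's strategy C1 is strictly dominated by C3 (a2: 2>-5, a3: 8>6) and is removed.
Column C2 is eliminated: C3 beats it against every remaining row (a2: 2>0, a3: 8>-5).
Player 1's strategy a2 is strictly dominated by a3 (C3: 10>1, C4: 3>-2) and is removed.
For Player 2, C3 strictly dominates C4 on the remaining rows (a3: 8>3); eliminate C4.
Among the remaining strategies, none is strictly dominated by another pure strategy of the same player, so the elimination stops.
Surviving strategies — Player 1: {a3}; Player 2: {C3}.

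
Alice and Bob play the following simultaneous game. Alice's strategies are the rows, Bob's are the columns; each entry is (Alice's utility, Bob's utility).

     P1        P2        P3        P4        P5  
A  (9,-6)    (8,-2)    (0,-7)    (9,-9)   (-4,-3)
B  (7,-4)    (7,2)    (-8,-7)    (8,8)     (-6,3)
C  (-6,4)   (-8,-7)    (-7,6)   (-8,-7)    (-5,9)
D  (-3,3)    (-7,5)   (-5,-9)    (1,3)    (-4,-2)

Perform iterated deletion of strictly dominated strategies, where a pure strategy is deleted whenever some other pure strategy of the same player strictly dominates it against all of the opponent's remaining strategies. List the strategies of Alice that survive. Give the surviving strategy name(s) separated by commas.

A

For Alice, A strictly dominates B on the remaining columns (P1: 9>7, P2: 8>7, P3: 0>-8, P4: 9>8, P5: -4>-6); eliminate B.
Alice's strategy C is strictly dominated by A (P1: 9>-6, P2: 8>-8, P3: 0>-7, P4: 9>-8, P5: -4>-5) and is removed.
For Bob, P2 strictly dominates P1 on the remaining rows (A: -2>-6, D: 5>3); eliminate P1.
Column P3 is eliminated: P2 beats it against every remaining row (A: -2>-7, D: 5>-9).
For Bob, P2 strictly dominates P4 on the remaining rows (A: -2>-9, D: 5>3); eliminate P4.
Bob's strategy P5 is strictly dominated by P2 (A: -2>-3, D: 5>-2) and is removed.
Row D is eliminated: A beats it against every remaining column (P2: 8>-7).
Among the remaining strategies, none is strictly dominated by another pure strategy of the same player, so the elimination stops.
Surviving strategies — Alice: {A}; Bob: {P2}.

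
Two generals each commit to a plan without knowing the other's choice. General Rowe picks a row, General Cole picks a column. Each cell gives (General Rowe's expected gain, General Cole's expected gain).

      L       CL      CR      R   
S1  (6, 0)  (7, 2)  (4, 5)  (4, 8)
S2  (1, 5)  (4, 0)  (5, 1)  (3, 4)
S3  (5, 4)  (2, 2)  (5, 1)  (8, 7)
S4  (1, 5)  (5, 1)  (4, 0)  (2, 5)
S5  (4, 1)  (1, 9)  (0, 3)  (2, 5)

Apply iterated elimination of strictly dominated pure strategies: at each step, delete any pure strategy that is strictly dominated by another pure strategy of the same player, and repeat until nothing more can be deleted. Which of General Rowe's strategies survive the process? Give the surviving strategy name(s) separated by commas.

S3

For General Rowe, S1 strictly dominates S5 on the remaining columns (L: 6>4, CL: 7>1, CR: 4>0, R: 4>2); eliminate S5.
General Cole's strategy CL is strictly dominated by R (S1: 8>2, S2: 4>0, S3: 7>2, S4: 5>1) and is removed.
For General Rowe, S3 strictly dominates S4 on the remaining columns (L: 5>1, CR: 5>4, R: 8>2); eliminate S4.
For General Cole, R strictly dominates CR on the remaining rows (S1: 8>5, S2: 4>1, S3: 7>1); eliminate CR.
General Rowe's strategy S2 is strictly dominated by S1 (L: 6>1, R: 4>3) and is removed.
For General Cole, R strictly dominates L on the remaining rows (S1: 8>0, S3: 7>4); eliminate L.
Row S1 is eliminated: S3 beats it against every remaining column (R: 8>4).
Among the remaining strategies, none is strictly dominated by another pure strategy of the same player, so the elimination stops.
Surviving strategies — General Rowe: {S3}; General Cole: {R}.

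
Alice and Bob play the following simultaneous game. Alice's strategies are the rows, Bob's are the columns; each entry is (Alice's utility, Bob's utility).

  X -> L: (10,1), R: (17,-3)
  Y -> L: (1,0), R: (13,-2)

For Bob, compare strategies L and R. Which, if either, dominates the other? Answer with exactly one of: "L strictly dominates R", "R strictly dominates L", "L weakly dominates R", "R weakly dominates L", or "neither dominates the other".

L strictly dominates R

L's payoffs vs R's, by Alice's action — X: 1>-3, Y: 0>-2.
L gives a strictly higher payoff against each choice by Alice, so L strictly dominates R.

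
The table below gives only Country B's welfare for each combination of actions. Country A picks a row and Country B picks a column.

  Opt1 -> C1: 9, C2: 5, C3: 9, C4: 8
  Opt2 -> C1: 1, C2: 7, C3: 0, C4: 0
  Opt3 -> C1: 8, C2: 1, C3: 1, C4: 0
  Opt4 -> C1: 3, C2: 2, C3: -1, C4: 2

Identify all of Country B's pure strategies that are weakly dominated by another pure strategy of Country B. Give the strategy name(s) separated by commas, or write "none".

C3, C4

Nothing dominates C1: C2 at Opt1 (9>5); C3 at Opt2 (1>0); C4 at Opt1 (9>8).
Nothing dominates C2: C1 at Opt2 (7>1); C3 at Opt2 (7>0); C4 at Opt2 (7>0).
C1 weakly dominates C3 — Opt1: 9=9, Opt2: 1>0, Opt3: 8>1, Opt4: 3>-1.
C4: dominated, since C1 does at least as well everywhere (Opt1: 9>8, Opt2: 1>0, Opt3: 8>0, Opt4: 3>2).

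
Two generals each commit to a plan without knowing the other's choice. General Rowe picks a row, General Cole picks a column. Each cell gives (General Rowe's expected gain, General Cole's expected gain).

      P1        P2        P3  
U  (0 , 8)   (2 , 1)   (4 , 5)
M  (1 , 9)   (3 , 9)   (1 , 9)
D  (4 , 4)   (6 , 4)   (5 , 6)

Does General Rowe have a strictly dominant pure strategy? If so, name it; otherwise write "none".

D vs U: P1: 4>0, P2: 6>2, P3: 5>4.
D vs M: P1: 4>1, P2: 6>3, P3: 5>1.
D strictly beats every other strategy against every opponent action, so it is strictly dominant.

D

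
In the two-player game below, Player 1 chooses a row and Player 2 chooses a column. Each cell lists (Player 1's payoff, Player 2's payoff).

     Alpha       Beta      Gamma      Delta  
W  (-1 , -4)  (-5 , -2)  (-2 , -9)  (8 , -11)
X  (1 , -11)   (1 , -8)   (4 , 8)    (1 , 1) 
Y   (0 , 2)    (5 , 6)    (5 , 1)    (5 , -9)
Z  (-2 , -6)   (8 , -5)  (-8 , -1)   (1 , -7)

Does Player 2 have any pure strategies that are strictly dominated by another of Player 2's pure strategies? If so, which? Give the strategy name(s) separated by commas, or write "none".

Alpha is strictly dominated by Beta (W: -2>-4, X: -8>-11, Y: 6>2, Z: -5>-6).
Beta is not dominated — it holds its own against Alpha at W (-2>-4); Gamma at W (-2>-9); Delta at W (-2>-11).
Gamma: no other strategy beats it everywhere (Alpha at X (8>-11); Beta at X (8>-8); Delta at W (-9>-11)).
Gamma strictly dominates Delta — W: -9>-11, X: 8>1, Y: 1>-9, Z: -1>-7.

Alpha, Delta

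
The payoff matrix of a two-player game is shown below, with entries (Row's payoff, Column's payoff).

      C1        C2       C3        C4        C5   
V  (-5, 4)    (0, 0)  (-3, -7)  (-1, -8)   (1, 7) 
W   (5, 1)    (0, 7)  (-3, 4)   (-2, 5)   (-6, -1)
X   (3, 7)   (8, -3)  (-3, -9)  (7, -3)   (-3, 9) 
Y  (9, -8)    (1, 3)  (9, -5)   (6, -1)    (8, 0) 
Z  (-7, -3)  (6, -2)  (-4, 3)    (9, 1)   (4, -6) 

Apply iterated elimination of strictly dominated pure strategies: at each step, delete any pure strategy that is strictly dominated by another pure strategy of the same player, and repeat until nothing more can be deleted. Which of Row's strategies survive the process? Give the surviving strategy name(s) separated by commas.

Row's strategy V is strictly dominated by Y (C1: 9>-5, C2: 1>0, C3: 9>-3, C4: 6>-1, C5: 8>1) and is removed.
Row W is eliminated: Y beats it against every remaining column (C1: 9>5, C2: 1>0, C3: 9>-3, C4: 6>-2, C5: 8>-6).
Among the remaining strategies, none is strictly dominated by another pure strategy of the same player, so the elimination stops.
Surviving strategies — Row: {X, Y, Z}; Column: {C1, C2, C3, C4, C5}.

X, Y, Z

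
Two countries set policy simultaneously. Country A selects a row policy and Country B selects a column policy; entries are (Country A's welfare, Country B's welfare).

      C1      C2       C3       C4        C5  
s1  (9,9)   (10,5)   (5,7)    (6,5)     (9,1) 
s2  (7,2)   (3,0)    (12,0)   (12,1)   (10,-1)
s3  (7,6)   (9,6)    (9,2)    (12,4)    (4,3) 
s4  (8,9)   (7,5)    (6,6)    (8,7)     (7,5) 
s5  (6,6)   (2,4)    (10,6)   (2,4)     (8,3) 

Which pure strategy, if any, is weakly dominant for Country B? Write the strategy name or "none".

C1 vs C2: s1: 9>5, s2: 2>0, s3: 6=6, s4: 9>5, s5: 6>4.
C1 vs C3: s1: 9>7, s2: 2>0, s3: 6>2, s4: 9>6, s5: 6=6.
C1 vs C4: s1: 9>5, s2: 2>1, s3: 6>4, s4: 9>7, s5: 6>4.
C1 vs C5: s1: 9>1, s2: 2>-1, s3: 6>3, s4: 9>5, s5: 6>3.
C1 is at least as good as every other strategy against every opponent action, so it is weakly dominant.

C1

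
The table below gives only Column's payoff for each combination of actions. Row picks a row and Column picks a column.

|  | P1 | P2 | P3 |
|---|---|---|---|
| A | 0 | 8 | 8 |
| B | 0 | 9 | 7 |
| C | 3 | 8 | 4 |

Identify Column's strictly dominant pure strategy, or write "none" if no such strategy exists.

P1 fails to dominate P2 at A (0<8).
P2 fails to dominate P3 at A (8=8).
P3 fails to dominate P2 at A (8=8).
No single strategy dominates all the others.

none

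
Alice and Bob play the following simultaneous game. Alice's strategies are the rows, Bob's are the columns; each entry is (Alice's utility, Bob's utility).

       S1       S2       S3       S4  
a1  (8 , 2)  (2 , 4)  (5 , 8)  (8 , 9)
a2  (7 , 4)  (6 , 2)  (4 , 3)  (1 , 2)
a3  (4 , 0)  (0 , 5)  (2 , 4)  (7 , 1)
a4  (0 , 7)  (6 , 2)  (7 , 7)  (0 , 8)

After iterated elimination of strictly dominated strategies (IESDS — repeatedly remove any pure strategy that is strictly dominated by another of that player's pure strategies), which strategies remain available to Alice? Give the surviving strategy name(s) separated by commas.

a1

Alice's strategy a3 is strictly dominated by a1 (S1: 8>4, S2: 2>0, S3: 5>2, S4: 8>7) and is removed.
Bob's strategy S2 is strictly dominated by S3 (a1: 8>4, a2: 3>2, a4: 7>2) and is removed.
Alice's strategy a2 is strictly dominated by a1 (S1: 8>7, S3: 5>4, S4: 8>1) and is removed.
Column S1 is eliminated: S4 beats it against every remaining row (a1: 9>2, a4: 8>7).
Column S3 is eliminated: S4 beats it against every remaining row (a1: 9>8, a4: 8>7).
For Alice, a1 strictly dominates a4 on the remaining columns (S4: 8>0); eliminate a4.
Among the remaining strategies, none is strictly dominated by another pure strategy of the same player, so the elimination stops.
Surviving strategies — Alice: {a1}; Bob: {S4}.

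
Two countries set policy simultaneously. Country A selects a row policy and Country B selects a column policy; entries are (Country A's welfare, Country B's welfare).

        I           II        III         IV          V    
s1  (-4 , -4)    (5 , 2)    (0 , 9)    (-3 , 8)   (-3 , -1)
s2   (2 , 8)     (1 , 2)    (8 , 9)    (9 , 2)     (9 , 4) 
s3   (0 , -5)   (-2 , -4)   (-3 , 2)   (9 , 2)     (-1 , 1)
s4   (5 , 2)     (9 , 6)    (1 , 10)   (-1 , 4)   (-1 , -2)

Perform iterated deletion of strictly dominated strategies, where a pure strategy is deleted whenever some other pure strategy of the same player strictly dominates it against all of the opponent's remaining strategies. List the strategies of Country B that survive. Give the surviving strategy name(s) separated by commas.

III, IV

For Country A, s4 strictly dominates s1 on the remaining columns (I: 5>-4, II: 9>5, III: 1>0, IV: -1>-3, V: -1>-3); eliminate s1.
Country B's strategy I is strictly dominated by III (s2: 9>8, s3: 2>-5, s4: 10>2) and is removed.
For Country B, III strictly dominates II on the remaining rows (s2: 9>2, s3: 2>-4, s4: 10>6); eliminate II.
Row s4 is eliminated: s2 beats it against every remaining column (III: 8>1, IV: 9>-1, V: 9>-1).
For Country B, III strictly dominates V on the remaining rows (s2: 9>4, s3: 2>1); eliminate V.
Among the remaining strategies, none is strictly dominated by another pure strategy of the same player, so the elimination stops.
Surviving strategies — Country A: {s2, s3}; Country B: {III, IV}.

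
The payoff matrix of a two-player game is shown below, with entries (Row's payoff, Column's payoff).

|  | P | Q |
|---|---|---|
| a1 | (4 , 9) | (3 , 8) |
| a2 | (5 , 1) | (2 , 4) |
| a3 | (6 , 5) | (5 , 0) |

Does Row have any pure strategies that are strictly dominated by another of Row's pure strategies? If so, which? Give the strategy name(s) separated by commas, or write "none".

a3 strictly dominates a1 — P: 6>4, Q: 5>3.
a2 is strictly dominated by a3 (P: 6>5, Q: 5>2).
a3 is not dominated — it holds its own against a1 at P (6>4); a2 at P (6>5).

a1, a2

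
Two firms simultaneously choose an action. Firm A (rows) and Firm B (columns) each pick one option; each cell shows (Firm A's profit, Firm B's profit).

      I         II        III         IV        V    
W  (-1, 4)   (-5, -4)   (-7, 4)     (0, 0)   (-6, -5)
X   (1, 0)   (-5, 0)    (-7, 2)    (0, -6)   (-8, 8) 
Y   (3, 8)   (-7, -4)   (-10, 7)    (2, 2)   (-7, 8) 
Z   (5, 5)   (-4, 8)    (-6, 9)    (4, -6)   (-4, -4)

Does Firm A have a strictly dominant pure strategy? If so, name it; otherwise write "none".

Z vs W: I: 5>-1, II: -4>-5, III: -6>-7, IV: 4>0, V: -4>-6.
Z vs X: I: 5>1, II: -4>-5, III: -6>-7, IV: 4>0, V: -4>-8.
Z vs Y: I: 5>3, II: -4>-7, III: -6>-10, IV: 4>2, V: -4>-7.
Z strictly beats every other strategy against every opponent action, so it is strictly dominant.

Z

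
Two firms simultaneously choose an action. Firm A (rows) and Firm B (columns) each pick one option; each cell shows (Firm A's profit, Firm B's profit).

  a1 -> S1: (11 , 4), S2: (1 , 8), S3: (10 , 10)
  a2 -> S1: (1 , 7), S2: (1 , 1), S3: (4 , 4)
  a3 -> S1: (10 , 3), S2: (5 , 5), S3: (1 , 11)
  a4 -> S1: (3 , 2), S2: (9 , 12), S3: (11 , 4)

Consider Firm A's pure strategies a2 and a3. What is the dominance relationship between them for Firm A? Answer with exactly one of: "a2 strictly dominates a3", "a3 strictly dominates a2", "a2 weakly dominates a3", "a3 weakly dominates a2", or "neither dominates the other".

Compare a2 to a3 across each opponent action: S1: 1<10, S2: 1<5, S3: 4>1.
a2 does better at S3 but worse at S1, S2; neither strategy dominates the other.

neither dominates the other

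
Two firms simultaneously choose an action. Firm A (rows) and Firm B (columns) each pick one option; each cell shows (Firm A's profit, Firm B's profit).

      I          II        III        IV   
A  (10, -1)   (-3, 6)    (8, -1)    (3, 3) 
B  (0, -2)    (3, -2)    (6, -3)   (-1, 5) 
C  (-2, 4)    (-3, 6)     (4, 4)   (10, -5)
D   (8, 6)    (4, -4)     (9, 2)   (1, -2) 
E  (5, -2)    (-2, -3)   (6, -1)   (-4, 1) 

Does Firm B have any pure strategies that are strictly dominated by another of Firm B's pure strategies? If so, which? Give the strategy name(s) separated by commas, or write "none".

none

I is not dominated — it holds its own against II at B (-2=-2); III at A (-1=-1); IV at C (4>-5).
Nothing dominates II: I at A (6>-1); III at A (6>-1); IV at A (6>3).
Nothing dominates III: I at A (-1=-1); II at D (2>-4); IV at C (4>-5).
IV: no other strategy beats it everywhere (I at A (3>-1); II at B (5>-2); III at A (3>-1)).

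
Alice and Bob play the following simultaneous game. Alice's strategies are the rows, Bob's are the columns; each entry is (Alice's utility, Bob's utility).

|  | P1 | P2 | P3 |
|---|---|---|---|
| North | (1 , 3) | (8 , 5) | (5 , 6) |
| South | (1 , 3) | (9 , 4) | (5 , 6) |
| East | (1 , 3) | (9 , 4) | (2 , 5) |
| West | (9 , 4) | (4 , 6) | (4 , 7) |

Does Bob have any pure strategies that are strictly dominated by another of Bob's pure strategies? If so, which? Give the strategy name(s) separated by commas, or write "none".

P1, P2

P2 strictly dominates P1 — North: 5>3, South: 4>3, East: 4>3, West: 6>4.
P2 is strictly dominated by P3 (North: 6>5, South: 6>4, East: 5>4, West: 7>6).
Nothing dominates P3: P1 at North (6>3); P2 at North (6>5).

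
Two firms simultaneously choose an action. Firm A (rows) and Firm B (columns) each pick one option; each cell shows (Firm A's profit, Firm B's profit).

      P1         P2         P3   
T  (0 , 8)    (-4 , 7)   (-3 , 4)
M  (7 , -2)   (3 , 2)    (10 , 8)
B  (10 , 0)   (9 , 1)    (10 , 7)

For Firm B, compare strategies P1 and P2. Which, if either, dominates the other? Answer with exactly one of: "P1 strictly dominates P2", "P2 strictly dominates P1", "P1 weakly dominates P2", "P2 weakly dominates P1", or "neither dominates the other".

P1's payoffs vs P2's, by Firm A's action — T: 8>7, M: -2<2, B: 0<1.
P1 does better at T but worse at M, B; neither strategy dominates the other.

neither dominates the other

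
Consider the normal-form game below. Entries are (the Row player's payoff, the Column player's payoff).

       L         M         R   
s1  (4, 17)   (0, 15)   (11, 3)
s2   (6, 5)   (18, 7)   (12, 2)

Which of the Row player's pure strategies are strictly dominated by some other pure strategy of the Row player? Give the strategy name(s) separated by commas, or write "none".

s1

s2 strictly dominates s1 — L: 6>4, M: 18>0, R: 12>11.
s2 is not dominated — it holds its own against s1 at L (6>4).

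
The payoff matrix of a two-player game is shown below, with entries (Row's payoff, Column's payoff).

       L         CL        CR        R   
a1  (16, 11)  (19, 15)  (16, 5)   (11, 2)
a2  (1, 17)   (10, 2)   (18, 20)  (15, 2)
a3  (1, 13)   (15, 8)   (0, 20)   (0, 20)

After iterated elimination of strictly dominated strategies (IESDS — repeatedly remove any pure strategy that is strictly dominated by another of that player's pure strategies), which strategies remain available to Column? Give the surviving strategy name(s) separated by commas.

L, CL, CR

Row's strategy a3 is strictly dominated by a1 (L: 16>1, CL: 19>15, CR: 16>0, R: 11>0) and is removed.
For Column, L strictly dominates R on the remaining rows (a1: 11>2, a2: 17>2); eliminate R.
Among the remaining strategies, none is strictly dominated by another pure strategy of the same player, so the elimination stops.
Surviving strategies — Row: {a1, a2}; Column: {L, CL, CR}.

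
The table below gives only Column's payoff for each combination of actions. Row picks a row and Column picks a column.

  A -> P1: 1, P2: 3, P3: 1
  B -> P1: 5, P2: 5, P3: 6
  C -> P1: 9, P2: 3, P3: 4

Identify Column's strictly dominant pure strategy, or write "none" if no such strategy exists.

P1 fails to dominate P2 at A (1<3).
P2 fails to dominate P1 at B (5=5).
P3 fails to dominate P1 at A (1=1).
No single strategy dominates all the others.

none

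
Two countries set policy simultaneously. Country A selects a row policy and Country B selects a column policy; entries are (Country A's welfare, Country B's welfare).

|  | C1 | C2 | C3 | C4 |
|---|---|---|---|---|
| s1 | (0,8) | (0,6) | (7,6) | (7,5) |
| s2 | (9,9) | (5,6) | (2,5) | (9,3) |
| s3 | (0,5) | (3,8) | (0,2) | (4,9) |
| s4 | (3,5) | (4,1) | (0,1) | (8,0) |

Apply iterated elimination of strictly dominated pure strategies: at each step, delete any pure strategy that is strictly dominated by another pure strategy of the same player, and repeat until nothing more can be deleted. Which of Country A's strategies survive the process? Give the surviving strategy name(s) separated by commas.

s2

Country A's strategy s3 is strictly dominated by s2 (C1: 9>0, C2: 5>3, C3: 2>0, C4: 9>4) and is removed.
Country A's strategy s4 is strictly dominated by s2 (C1: 9>3, C2: 5>4, C3: 2>0, C4: 9>8) and is removed.
Country B's strategy C2 is strictly dominated by C1 (s1: 8>6, s2: 9>6) and is removed.
For Country B, C1 strictly dominates C3 on the remaining rows (s1: 8>6, s2: 9>5); eliminate C3.
Country A's strategy s1 is strictly dominated by s2 (C1: 9>0, C4: 9>7) and is removed.
Column C4 is eliminated: C1 beats it against every remaining row (s2: 9>3).
Among the remaining strategies, none is strictly dominated by another pure strategy of the same player, so the elimination stops.
Surviving strategies — Country A: {s2}; Country B: {C1}.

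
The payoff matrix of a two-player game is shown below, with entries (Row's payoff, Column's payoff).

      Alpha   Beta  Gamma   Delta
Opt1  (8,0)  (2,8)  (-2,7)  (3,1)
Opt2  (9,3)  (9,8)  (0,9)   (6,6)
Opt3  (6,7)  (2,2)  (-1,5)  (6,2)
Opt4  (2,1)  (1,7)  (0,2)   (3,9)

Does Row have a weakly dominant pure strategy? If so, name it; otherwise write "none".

Opt2 vs Opt1: Alpha: 9>8, Beta: 9>2, Gamma: 0>-2, Delta: 6>3.
Opt2 vs Opt3: Alpha: 9>6, Beta: 9>2, Gamma: 0>-1, Delta: 6=6.
Opt2 vs Opt4: Alpha: 9>2, Beta: 9>1, Gamma: 0=0, Delta: 6>3.
Opt2 is at least as good as every other strategy against every opponent action, so it is weakly dominant.

Opt2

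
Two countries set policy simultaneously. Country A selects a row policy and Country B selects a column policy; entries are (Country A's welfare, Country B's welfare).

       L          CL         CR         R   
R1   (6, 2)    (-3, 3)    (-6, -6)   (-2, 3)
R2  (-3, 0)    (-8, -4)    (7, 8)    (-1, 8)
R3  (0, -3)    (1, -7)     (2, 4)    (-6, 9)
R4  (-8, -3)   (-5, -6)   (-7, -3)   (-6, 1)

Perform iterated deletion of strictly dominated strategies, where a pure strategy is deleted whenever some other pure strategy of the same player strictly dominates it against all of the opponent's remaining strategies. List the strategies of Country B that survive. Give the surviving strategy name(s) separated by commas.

Row R4 is eliminated: R1 beats it against every remaining column (L: 6>-8, CL: -3>-5, CR: -6>-7, R: -2>-6).
For Country B, R strictly dominates L on the remaining rows (R1: 3>2, R2: 8>0, R3: 9>-3); eliminate L.
Among the remaining strategies, none is strictly dominated by another pure strategy of the same player, so the elimination stops.
Surviving strategies — Country A: {R1, R2, R3}; Country B: {CL, CR, R}.

CL, CR, R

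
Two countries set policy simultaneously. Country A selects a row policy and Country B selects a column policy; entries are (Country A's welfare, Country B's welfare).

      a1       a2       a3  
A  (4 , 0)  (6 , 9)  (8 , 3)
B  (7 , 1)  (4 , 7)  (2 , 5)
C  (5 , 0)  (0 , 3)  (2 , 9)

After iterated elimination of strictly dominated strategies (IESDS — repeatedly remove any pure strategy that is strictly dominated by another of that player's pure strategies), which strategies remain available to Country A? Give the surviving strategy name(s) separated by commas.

Column a1 is eliminated: a2 beats it against every remaining row (A: 9>0, B: 7>1, C: 3>0).
Row B is eliminated: A beats it against every remaining column (a2: 6>4, a3: 8>2).
Row C is eliminated: A beats it against every remaining column (a2: 6>0, a3: 8>2).
For Country B, a2 strictly dominates a3 on the remaining rows (A: 9>3); eliminate a3.
Among the remaining strategies, none is strictly dominated by another pure strategy of the same player, so the elimination stops.
Surviving strategies — Country A: {A}; Country B: {a2}.

A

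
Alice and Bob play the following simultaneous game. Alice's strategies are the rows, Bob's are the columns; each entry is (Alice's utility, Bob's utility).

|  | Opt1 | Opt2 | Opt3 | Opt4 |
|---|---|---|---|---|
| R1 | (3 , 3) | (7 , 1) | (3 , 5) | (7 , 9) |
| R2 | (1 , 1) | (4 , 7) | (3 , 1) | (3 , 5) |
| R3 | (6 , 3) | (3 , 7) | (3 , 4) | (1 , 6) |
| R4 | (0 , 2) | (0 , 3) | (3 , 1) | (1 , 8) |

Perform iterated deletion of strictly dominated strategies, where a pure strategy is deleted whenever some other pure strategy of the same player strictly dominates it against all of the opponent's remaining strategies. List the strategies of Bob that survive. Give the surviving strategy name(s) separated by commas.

For Bob, Opt4 strictly dominates Opt1 on the remaining rows (R1: 9>3, R2: 5>1, R3: 6>3, R4: 8>2); eliminate Opt1.
Bob's strategy Opt3 is strictly dominated by Opt4 (R1: 9>5, R2: 5>1, R3: 6>4, R4: 8>1) and is removed.
Row R2 is eliminated: R1 beats it against every remaining column (Opt2: 7>4, Opt4: 7>3).
Alice's strategy R3 is strictly dominated by R1 (Opt2: 7>3, Opt4: 7>1) and is removed.
For Alice, R1 strictly dominates R4 on the remaining columns (Opt2: 7>0, Opt4: 7>1); eliminate R4.
Bob's strategy Opt2 is strictly dominated by Opt4 (R1: 9>1) and is removed.
Among the remaining strategies, none is strictly dominated by another pure strategy of the same player, so the elimination stops.
Surviving strategies — Alice: {R1}; Bob: {Opt4}.

Opt4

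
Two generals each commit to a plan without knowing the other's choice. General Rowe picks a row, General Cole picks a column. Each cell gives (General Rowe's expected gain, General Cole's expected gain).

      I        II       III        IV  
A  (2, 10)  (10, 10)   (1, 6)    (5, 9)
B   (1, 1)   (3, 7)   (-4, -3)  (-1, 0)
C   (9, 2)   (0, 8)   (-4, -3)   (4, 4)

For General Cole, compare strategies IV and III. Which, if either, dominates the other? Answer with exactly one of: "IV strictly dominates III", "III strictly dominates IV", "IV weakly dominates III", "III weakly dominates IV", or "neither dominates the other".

IV strictly dominates III

IV's payoffs vs III's, by General Rowe's action — A: 9>6, B: 0>-3, C: 4>-3.
IV gives a strictly higher payoff against each opponent action, so IV strictly dominates III.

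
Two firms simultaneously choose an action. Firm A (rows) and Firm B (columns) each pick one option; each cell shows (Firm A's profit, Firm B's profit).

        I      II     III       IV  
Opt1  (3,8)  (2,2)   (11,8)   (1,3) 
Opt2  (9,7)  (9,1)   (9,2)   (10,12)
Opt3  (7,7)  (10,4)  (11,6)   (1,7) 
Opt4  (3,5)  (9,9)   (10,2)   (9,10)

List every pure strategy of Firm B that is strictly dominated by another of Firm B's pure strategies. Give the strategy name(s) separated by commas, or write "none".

I is not dominated — it holds its own against II at Opt1 (8>2); III at Opt1 (8=8); IV at Opt1 (8>3).
II is strictly dominated by IV (Opt1: 3>2, Opt2: 12>1, Opt3: 7>4, Opt4: 10>9).
III is not dominated — it holds its own against I at Opt1 (8=8); II at Opt1 (8>2); IV at Opt1 (8>3).
IV is not dominated — it holds its own against I at Opt2 (12>7); II at Opt1 (3>2); III at Opt2 (12>2).

II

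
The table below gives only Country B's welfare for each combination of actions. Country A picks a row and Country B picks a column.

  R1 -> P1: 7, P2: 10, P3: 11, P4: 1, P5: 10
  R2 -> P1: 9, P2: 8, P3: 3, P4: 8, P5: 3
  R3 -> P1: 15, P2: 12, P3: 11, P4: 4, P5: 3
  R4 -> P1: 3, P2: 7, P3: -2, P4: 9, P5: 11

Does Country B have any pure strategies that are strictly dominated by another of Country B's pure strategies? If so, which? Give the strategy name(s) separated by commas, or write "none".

none

P1: no other strategy beats it everywhere (P2 at R2 (9>8); P3 at R2 (9>3); P4 at R1 (7>1); P5 at R2 (9>3)).
P2 is not dominated — it holds its own against P1 at R1 (10>7); P3 at R2 (8>3); P4 at R1 (10>1); P5 at R1 (10=10).
P3: no other strategy beats it everywhere (P1 at R1 (11>7); P2 at R1 (11>10); P4 at R1 (11>1); P5 at R1 (11>10)).
P4: no other strategy beats it everywhere (P1 at R4 (9>3); P2 at R2 (8=8); P3 at R2 (8>3); P5 at R2 (8>3)).
P5: no other strategy beats it everywhere (P1 at R1 (10>7); P2 at R1 (10=10); P3 at R2 (3=3); P4 at R1 (10>1)).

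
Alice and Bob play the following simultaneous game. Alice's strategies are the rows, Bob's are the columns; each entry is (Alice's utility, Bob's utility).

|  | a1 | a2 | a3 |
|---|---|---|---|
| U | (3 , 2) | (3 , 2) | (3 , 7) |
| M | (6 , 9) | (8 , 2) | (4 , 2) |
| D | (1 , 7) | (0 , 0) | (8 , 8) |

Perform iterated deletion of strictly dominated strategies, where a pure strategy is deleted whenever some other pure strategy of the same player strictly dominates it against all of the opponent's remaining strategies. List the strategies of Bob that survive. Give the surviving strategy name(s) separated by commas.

Alice's strategy U is strictly dominated by M (a1: 6>3, a2: 8>3, a3: 4>3) and is removed.
Bob's strategy a2 is strictly dominated by a1 (M: 9>2, D: 7>0) and is removed.
Among the remaining strategies, none is strictly dominated by another pure strategy of the same player, so the elimination stops.
Surviving strategies — Alice: {M, D}; Bob: {a1, a3}.

a1, a3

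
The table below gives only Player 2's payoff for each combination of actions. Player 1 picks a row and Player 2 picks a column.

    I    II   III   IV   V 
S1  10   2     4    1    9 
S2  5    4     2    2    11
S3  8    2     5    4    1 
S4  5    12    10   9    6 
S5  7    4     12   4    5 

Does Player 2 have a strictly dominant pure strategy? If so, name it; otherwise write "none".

none

I fails to dominate II at S4 (5<12).
II fails to dominate I at S1 (2<10).
III fails to dominate I at S1 (4<10).
IV fails to dominate I at S1 (1<10).
V fails to dominate I at S1 (9<10).
No single strategy dominates all the others.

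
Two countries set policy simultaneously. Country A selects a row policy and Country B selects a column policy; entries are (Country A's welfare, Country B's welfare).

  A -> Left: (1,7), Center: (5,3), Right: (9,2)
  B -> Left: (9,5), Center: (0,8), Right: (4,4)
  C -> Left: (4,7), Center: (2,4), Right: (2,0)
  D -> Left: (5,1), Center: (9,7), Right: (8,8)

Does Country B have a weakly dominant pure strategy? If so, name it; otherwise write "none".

Left fails to dominate Center at B (5<8).
Center fails to dominate Left at A (3<7).
Right fails to dominate Left at A (2<7).
No single strategy dominates all the others.

none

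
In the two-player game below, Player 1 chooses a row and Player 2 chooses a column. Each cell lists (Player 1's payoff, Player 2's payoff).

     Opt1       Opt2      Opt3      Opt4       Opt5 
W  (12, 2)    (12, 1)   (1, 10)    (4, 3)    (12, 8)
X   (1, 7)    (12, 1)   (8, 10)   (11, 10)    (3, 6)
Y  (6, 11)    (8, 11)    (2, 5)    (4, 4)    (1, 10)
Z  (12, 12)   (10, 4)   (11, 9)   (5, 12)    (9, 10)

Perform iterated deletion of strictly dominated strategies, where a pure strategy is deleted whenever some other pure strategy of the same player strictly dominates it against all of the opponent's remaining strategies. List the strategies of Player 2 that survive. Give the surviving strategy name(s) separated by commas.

For Player 1, Z strictly dominates Y on the remaining columns (Opt1: 12>6, Opt2: 10>8, Opt3: 11>2, Opt4: 5>4, Opt5: 9>1); eliminate Y.
Column Opt2 is eliminated: Opt1 beats it against every remaining row (W: 2>1, X: 7>1, Z: 12>4).
Among the remaining strategies, none is strictly dominated by another pure strategy of the same player, so the elimination stops.
Surviving strategies — Player 1: {W, X, Z}; Player 2: {Opt1, Opt3, Opt4, Opt5}.

Opt1, Opt3, Opt4, Opt5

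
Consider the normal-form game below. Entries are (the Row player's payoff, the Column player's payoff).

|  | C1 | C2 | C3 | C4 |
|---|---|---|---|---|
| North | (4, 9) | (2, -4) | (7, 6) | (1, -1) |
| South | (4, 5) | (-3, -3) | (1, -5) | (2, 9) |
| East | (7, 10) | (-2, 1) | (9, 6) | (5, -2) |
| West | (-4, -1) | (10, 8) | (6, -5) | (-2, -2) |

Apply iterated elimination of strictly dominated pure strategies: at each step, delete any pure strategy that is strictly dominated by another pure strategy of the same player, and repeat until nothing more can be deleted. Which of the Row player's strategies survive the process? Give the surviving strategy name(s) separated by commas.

North, East, West

Row South is eliminated: East beats it against every remaining column (C1: 7>4, C2: -2>-3, C3: 9>1, C4: 5>2).
For the Column player, C1 strictly dominates C3 on the remaining rows (North: 9>6, East: 10>6, West: -1>-5); eliminate C3.
For the Column player, C1 strictly dominates C4 on the remaining rows (North: 9>-1, East: 10>-2, West: -1>-2); eliminate C4.
Among the remaining strategies, none is strictly dominated by another pure strategy of the same player, so the elimination stops.
Surviving strategies — the Row player: {North, East, West}; the Column player: {C1, C2}.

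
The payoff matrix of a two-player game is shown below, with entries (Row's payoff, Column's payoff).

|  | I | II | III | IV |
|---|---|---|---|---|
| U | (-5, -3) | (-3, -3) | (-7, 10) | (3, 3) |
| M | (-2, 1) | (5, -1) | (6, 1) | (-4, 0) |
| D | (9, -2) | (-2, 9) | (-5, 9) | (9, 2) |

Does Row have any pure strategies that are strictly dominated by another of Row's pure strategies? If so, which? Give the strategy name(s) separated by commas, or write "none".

D strictly dominates U — I: 9>-5, II: -2>-3, III: -5>-7, IV: 9>3.
M is not dominated — it holds its own against U at I (-2>-5); D at II (5>-2).
D: no other strategy beats it everywhere (U at I (9>-5); M at I (9>-2)).

U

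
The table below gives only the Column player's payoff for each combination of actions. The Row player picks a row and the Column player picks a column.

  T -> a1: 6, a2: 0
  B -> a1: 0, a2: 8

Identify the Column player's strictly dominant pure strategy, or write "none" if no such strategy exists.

a1 fails to dominate a2 at B (0<8).
a2 fails to dominate a1 at T (0<6).
No single strategy dominates all the others.

none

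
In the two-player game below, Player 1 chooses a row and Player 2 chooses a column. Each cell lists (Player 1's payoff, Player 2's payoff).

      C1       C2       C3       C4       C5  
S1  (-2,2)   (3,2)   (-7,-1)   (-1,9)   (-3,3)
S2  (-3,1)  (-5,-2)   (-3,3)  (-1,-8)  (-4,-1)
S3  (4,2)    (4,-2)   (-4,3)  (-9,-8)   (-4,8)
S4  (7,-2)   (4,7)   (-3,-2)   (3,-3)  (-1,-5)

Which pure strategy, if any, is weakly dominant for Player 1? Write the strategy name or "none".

S4 vs S1: C1: 7>-2, C2: 4>3, C3: -3>-7, C4: 3>-1, C5: -1>-3.
S4 vs S2: C1: 7>-3, C2: 4>-5, C3: -3=-3, C4: 3>-1, C5: -1>-4.
S4 vs S3: C1: 7>4, C2: 4=4, C3: -3>-4, C4: 3>-9, C5: -1>-4.
S4 is at least as good as every other strategy against every opponent action, so it is weakly dominant.

S4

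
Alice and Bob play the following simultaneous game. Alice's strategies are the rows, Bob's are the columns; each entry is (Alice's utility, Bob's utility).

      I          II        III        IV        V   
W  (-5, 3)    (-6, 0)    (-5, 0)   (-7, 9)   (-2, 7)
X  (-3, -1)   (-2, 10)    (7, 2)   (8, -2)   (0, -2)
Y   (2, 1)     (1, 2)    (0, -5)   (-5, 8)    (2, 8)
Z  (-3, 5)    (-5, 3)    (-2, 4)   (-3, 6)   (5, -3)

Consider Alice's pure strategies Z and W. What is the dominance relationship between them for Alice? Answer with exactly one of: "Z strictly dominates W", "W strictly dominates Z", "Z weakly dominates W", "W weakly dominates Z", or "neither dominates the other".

Z's payoffs vs W's, by Bob's action — I: -3>-5, II: -5>-6, III: -2>-5, IV: -3>-7, V: 5>-2.
Every comparison favours Z, so Z strictly dominates W.

Z strictly dominates W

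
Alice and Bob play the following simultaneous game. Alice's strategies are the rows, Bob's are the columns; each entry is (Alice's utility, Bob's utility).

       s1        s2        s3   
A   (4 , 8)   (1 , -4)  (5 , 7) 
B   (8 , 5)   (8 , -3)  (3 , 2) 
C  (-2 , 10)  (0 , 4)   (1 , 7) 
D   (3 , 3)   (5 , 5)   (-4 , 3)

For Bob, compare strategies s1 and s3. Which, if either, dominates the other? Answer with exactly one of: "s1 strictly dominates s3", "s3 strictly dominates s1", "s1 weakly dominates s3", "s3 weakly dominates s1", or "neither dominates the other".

s1 weakly dominates s3

Compare s1 to s3 across each choice by Alice: A: 8>7, B: 5>2, C: 10>7, D: 3=3.
s1 is at least as good everywhere and strictly better somewhere (tied only at D), so s1 weakly but not strictly dominates s3.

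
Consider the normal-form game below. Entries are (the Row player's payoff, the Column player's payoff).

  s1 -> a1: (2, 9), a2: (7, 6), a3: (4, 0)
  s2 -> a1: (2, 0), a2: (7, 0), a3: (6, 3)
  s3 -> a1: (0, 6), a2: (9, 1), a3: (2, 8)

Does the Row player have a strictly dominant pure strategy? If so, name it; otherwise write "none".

s1 fails to dominate s2 at a1 (2=2).
s2 fails to dominate s1 at a1 (2=2).
s3 fails to dominate s1 at a1 (0<2).
No single strategy dominates all the others.

none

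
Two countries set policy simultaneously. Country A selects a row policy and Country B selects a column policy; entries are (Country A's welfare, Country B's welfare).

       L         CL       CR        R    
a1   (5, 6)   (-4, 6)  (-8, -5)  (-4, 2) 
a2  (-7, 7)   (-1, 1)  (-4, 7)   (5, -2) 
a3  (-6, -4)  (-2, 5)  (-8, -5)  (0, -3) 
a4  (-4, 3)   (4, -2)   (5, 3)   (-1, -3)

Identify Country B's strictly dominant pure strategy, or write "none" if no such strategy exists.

none

L fails to dominate CL at a1 (6=6).
CL fails to dominate L at a1 (6=6).
CR fails to dominate L at a1 (-5<6).
R fails to dominate L at a1 (2<6).
No single strategy dominates all the others.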